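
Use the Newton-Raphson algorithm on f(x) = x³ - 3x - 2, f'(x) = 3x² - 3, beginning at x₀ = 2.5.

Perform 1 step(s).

f(x) = x³ - 3x - 2
f'(x) = 3x² - 3
x₀ = 2.5

Newton-Raphson formula: x_{n+1} = x_n - f(x_n)/f'(x_n)

Iteration 1:
  f(2.500000) = 6.125000
  f'(2.500000) = 15.750000
  x_1 = 2.500000 - 6.125000/15.750000 = 2.111111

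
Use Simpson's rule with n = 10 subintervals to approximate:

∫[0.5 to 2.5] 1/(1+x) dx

f(x) = 1/(1+x)
a = 0.5, b = 2.5, n = 10
h = (b - a)/n = 0.200000

Simpson's rule: (h/3)[f(x₀) + 4f(x₁) + 2f(x₂) + ... + f(xₙ)]

x_0 = 0.5000, f(x_0) = 0.666667, coefficient = 1
x_1 = 0.7000, f(x_1) = 0.588235, coefficient = 4
x_2 = 0.9000, f(x_2) = 0.526316, coefficient = 2
x_3 = 1.1000, f(x_3) = 0.476190, coefficient = 4
x_4 = 1.3000, f(x_4) = 0.434783, coefficient = 2
x_5 = 1.5000, f(x_5) = 0.400000, coefficient = 4
x_6 = 1.7000, f(x_6) = 0.370370, coefficient = 2
x_7 = 1.9000, f(x_7) = 0.344828, coefficient = 4
x_8 = 2.1000, f(x_8) = 0.322581, coefficient = 2
x_9 = 2.3000, f(x_9) = 0.303030, coefficient = 4
x_10 = 2.5000, f(x_10) = 0.285714, coefficient = 1

I ≈ (0.200000/3) × 12.709614 = 0.847308
Exact value: 0.847298
Error: 0.000010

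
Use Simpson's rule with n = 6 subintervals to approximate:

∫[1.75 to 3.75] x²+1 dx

f(x) = x²+1
a = 1.75, b = 3.75, n = 6
h = (b - a)/n = 0.333333

Simpson's rule: (h/3)[f(x₀) + 4f(x₁) + 2f(x₂) + ... + f(xₙ)]

x_0 = 1.7500, f(x_0) = 4.062500, coefficient = 1
x_1 = 2.0833, f(x_1) = 5.340278, coefficient = 4
x_2 = 2.4167, f(x_2) = 6.840278, coefficient = 2
x_3 = 2.7500, f(x_3) = 8.562500, coefficient = 4
x_4 = 3.0833, f(x_4) = 10.506944, coefficient = 2
x_5 = 3.4167, f(x_5) = 12.673611, coefficient = 4
x_6 = 3.7500, f(x_6) = 15.062500, coefficient = 1

I ≈ (0.333333/3) × 160.125000 = 17.791667
Exact value: 17.791667
Error: 0.000000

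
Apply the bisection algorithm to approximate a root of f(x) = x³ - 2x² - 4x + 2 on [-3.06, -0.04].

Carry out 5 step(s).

f(x) = x³ - 2x² - 4x + 2
Initial interval: [-3.06, -0.04]

Iteration 1:
  c_1 = (-3.060000 + (-0.040000))/2 = -1.550000
  f(c_1) = f(-1.550000) = -0.328875
  f(a) × f(c) ≥ 0, new interval: [-1.550000, -0.040000]
Iteration 2:
  c_2 = (-1.550000 + (-0.040000))/2 = -0.795000
  f(c_2) = f(-0.795000) = 3.413490
  f(a) × f(c) < 0, new interval: [-1.550000, -0.795000]
Iteration 3:
  c_3 = (-1.550000 + (-0.795000))/2 = -1.172500
  f(c_3) = f(-1.172500) = 2.328586
  f(a) × f(c) < 0, new interval: [-1.550000, -1.172500]
Iteration 4:
  c_4 = (-1.550000 + (-1.172500))/2 = -1.361250
  f(c_4) = f(-1.361250) = 1.216598
  f(a) × f(c) < 0, new interval: [-1.550000, -1.361250]
Iteration 5:
  c_5 = (-1.550000 + (-1.361250))/2 = -1.455625
  f(c_5) = f(-1.455625) = 0.500569
  f(a) × f(c) < 0, new interval: [-1.550000, -1.455625]

After 5 iteration(s), the approximation is c_5 = -1.455625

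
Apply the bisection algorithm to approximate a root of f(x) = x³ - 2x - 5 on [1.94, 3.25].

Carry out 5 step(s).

f(x) = x³ - 2x - 5
Initial interval: [1.94, 3.25]

Iteration 1:
  c_1 = (1.940000 + 3.250000)/2 = 2.595000
  f(c_1) = f(2.595000) = 7.284795
  f(a) × f(c) < 0, new interval: [1.940000, 2.595000]
Iteration 2:
  c_2 = (1.940000 + 2.595000)/2 = 2.267500
  f(c_2) = f(2.267500) = 2.123479
  f(a) × f(c) < 0, new interval: [1.940000, 2.267500]
Iteration 3:
  c_3 = (1.940000 + 2.267500)/2 = 2.103750
  f(c_3) = f(2.103750) = 0.103201
  f(a) × f(c) < 0, new interval: [1.940000, 2.103750]
Iteration 4:
  c_4 = (1.940000 + 2.103750)/2 = 2.021875
  f(c_4) = f(2.021875) = -0.778368
  f(a) × f(c) ≥ 0, new interval: [2.021875, 2.103750]
Iteration 5:
  c_5 = (2.021875 + 2.103750)/2 = 2.062812
  f(c_5) = f(2.062812) = -0.347955
  f(a) × f(c) ≥ 0, new interval: [2.062812, 2.103750]

After 5 iteration(s), the approximation is c_5 = 2.062812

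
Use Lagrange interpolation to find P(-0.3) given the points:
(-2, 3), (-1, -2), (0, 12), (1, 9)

Lagrange interpolation formula:
P(x) = Σ yᵢ × Lᵢ(x)
where Lᵢ(x) = Π_{j≠i} (x - xⱼ)/(xᵢ - xⱼ)

L_0(-0.3) = (-0.3 - (-1))/(-2 - (-1)) × (-0.3 - 0)/(-2 - 0) × (-0.3 - 1)/(-2 - 1) = -0.045500
L_1(-0.3) = (-0.3 - (-2))/(-1 - (-2)) × (-0.3 - 0)/(-1 - 0) × (-0.3 - 1)/(-1 - 1) = 0.331500
L_2(-0.3) = (-0.3 - (-2))/(0 - (-2)) × (-0.3 - (-1))/(0 - (-1)) × (-0.3 - 1)/(0 - 1) = 0.773500
L_3(-0.3) = (-0.3 - (-2))/(1 - (-2)) × (-0.3 - (-1))/(1 - (-1)) × (-0.3 - 0)/(1 - 0) = -0.059500

P(-0.3) = 3×L_0(-0.3) + (-2)×L_1(-0.3) + 12×L_2(-0.3) + 9×L_3(-0.3)
P(-0.3) = 7.947000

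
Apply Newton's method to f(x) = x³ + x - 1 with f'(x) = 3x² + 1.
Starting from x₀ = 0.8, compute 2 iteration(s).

f(x) = x³ + x - 1
f'(x) = 3x² + 1
x₀ = 0.8

Newton-Raphson formula: x_{n+1} = x_n - f(x_n)/f'(x_n)

Iteration 1:
  f(0.800000) = 0.312000
  f'(0.800000) = 2.920000
  x_1 = 0.800000 - 0.312000/2.920000 = 0.693151
Iteration 2:
  f(0.693151) = 0.026180
  f'(0.693151) = 2.441374
  x_2 = 0.693151 - 0.026180/2.441374 = 0.682427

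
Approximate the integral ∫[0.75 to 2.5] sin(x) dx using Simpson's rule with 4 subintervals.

f(x) = sin(x)
a = 0.75, b = 2.5, n = 4
h = (b - a)/n = 0.437500

Simpson's rule: (h/3)[f(x₀) + 4f(x₁) + 2f(x₂) + ... + f(xₙ)]

x_0 = 0.7500, f(x_0) = 0.681639, coefficient = 1
x_1 = 1.1875, f(x_1) = 0.927437, coefficient = 4
x_2 = 1.6250, f(x_2) = 0.998531, coefficient = 2
x_3 = 2.0625, f(x_3) = 0.881530, coefficient = 4
x_4 = 2.5000, f(x_4) = 0.598472, coefficient = 1

I ≈ (0.437500/3) × 10.513040 = 1.533152
Exact value: 1.532832
Error: 0.000319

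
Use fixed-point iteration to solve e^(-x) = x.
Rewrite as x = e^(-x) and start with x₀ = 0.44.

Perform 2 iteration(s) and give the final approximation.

Equation: e^(-x) = x
Fixed-point form: x = e^(-x)
x₀ = 0.44

x_1 = g(0.440000) = 0.644036
x_2 = g(0.644036) = 0.525168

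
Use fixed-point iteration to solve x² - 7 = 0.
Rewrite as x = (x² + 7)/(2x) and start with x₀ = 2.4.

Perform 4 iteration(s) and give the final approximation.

Equation: x² - 7 = 0
Fixed-point form: x = (x² + 7)/(2x)
x₀ = 2.4

x_1 = g(2.400000) = 2.658333
x_2 = g(2.658333) = 2.645781
x_3 = g(2.645781) = 2.645751
x_4 = g(2.645751) = 2.645751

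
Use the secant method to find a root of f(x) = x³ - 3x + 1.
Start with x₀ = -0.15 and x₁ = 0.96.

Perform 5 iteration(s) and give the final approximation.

f(x) = x³ - 3x + 1
x₀ = -0.15, x₁ = 0.96

Secant formula: x_{n+1} = x_n - f(x_n)(x_n - x_{n-1})/(f(x_n) - f(x_{n-1}))

Iteration 1:
  f(-0.150000) = 1.446625
  f(0.960000) = -0.995264
  x_2 = 0.960000 - (-0.995264)×(0.960000 - (-0.150000))/(-0.995264 - 1.446625)
       = 0.507587
Iteration 2:
  f(0.960000) = -0.995264
  f(0.507587) = -0.391983
  x_3 = 0.507587 - (-0.391983)×(0.507587 - 0.960000)/(-0.391983 - (-0.995264))
       = 0.213630
Iteration 3:
  f(0.507587) = -0.391983
  f(0.213630) = 0.368860
  x_4 = 0.213630 - 0.368860×(0.213630 - 0.507587)/(0.368860 - (-0.391983))
       = 0.356141
Iteration 4:
  f(0.213630) = 0.368860
  f(0.356141) = -0.023252
  x_5 = 0.356141 - (-0.023252)×(0.356141 - 0.213630)/(-0.023252 - 0.368860)
       = 0.347690
Iteration 5:
  f(0.356141) = -0.023252
  f(0.347690) = -0.001039
  x_6 = 0.347690 - (-0.001039)×(0.347690 - 0.356141)/(-0.001039 - (-0.023252))
       = 0.347295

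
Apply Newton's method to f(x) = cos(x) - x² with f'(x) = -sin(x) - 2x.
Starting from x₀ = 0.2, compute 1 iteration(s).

f(x) = cos(x) - x²
f'(x) = -sin(x) - 2x
x₀ = 0.2

Newton-Raphson formula: x_{n+1} = x_n - f(x_n)/f'(x_n)

Iteration 1:
  f(0.200000) = 0.940067
  f'(0.200000) = -0.598669
  x_1 = 0.200000 - 0.940067/(-0.598669) = 1.770260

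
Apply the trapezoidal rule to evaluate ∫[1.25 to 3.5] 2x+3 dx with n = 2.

f(x) = 2x+3
a = 1.25, b = 3.5, n = 2
h = (b - a)/n = 1.125000

Trapezoidal rule: (h/2)[f(x₀) + 2f(x₁) + 2f(x₂) + ... + f(xₙ)]

x_0 = 1.2500, f(x_0) = 5.500000, coefficient = 1
x_1 = 2.3750, f(x_1) = 7.750000, coefficient = 2
x_2 = 3.5000, f(x_2) = 10.000000, coefficient = 1

I ≈ (1.125000/2) × 31.000000 = 17.437500
Exact value: 17.437500
Error: 0.000000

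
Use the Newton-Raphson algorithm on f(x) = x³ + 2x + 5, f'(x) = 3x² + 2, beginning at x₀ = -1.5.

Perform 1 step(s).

f(x) = x³ + 2x + 5
f'(x) = 3x² + 2
x₀ = -1.5

Newton-Raphson formula: x_{n+1} = x_n - f(x_n)/f'(x_n)

Iteration 1:
  f(-1.500000) = -1.375000
  f'(-1.500000) = 8.750000
  x_1 = -1.500000 - (-1.375000)/8.750000 = -1.342857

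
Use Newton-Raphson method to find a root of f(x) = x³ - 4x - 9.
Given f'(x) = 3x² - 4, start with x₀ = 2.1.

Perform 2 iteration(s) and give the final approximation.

f(x) = x³ - 4x - 9
f'(x) = 3x² - 4
x₀ = 2.1

Newton-Raphson formula: x_{n+1} = x_n - f(x_n)/f'(x_n)

Iteration 1:
  f(2.100000) = -8.139000
  f'(2.100000) = 9.230000
  x_1 = 2.100000 - (-8.139000)/9.230000 = 2.981798
Iteration 2:
  f(2.981798) = 5.584341
  f'(2.981798) = 22.673367
  x_2 = 2.981798 - 5.584341/22.673367 = 2.735503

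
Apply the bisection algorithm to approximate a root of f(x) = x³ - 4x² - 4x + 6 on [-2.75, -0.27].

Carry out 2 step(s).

f(x) = x³ - 4x² - 4x + 6
Initial interval: [-2.75, -0.27]

Iteration 1:
  c_1 = (-2.750000 + (-0.270000))/2 = -1.510000
  f(c_1) = f(-1.510000) = -0.523351
  f(a) × f(c) ≥ 0, new interval: [-1.510000, -0.270000]
Iteration 2:
  c_2 = (-1.510000 + (-0.270000))/2 = -0.890000
  f(c_2) = f(-0.890000) = 5.686631
  f(a) × f(c) < 0, new interval: [-1.510000, -0.890000]

After 2 iteration(s), the approximation is c_2 = -0.890000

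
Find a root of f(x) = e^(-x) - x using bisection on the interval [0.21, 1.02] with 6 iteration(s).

f(x) = e^(-x) - x
Initial interval: [0.21, 1.02]

Iteration 1:
  c_1 = (0.210000 + 1.020000)/2 = 0.615000
  f(c_1) = f(0.615000) = -0.074359
  f(a) × f(c) < 0, new interval: [0.210000, 0.615000]
Iteration 2:
  c_2 = (0.210000 + 0.615000)/2 = 0.412500
  f(c_2) = f(0.412500) = 0.249493
  f(a) × f(c) ≥ 0, new interval: [0.412500, 0.615000]
Iteration 3:
  c_3 = (0.412500 + 0.615000)/2 = 0.513750
  f(c_3) = f(0.513750) = 0.084498
  f(a) × f(c) ≥ 0, new interval: [0.513750, 0.615000]
Iteration 4:
  c_4 = (0.513750 + 0.615000)/2 = 0.564375
  f(c_4) = f(0.564375) = 0.004340
  f(a) × f(c) ≥ 0, new interval: [0.564375, 0.615000]
Iteration 5:
  c_5 = (0.564375 + 0.615000)/2 = 0.589687
  f(c_5) = f(0.589687) = -0.035187
  f(a) × f(c) < 0, new interval: [0.564375, 0.589687]
Iteration 6:
  c_6 = (0.564375 + 0.589687)/2 = 0.577031
  f(c_6) = f(0.577031) = -0.015468
  f(a) × f(c) < 0, new interval: [0.564375, 0.577031]

After 6 iteration(s), the approximation is c_6 = 0.577031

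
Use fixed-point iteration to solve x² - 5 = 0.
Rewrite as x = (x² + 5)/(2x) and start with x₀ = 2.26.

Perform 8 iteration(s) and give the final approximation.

Equation: x² - 5 = 0
Fixed-point form: x = (x² + 5)/(2x)
x₀ = 2.26

x_1 = g(2.260000) = 2.236195
x_2 = g(2.236195) = 2.236068
x_3 = g(2.236068) = 2.236068
x_4 = g(2.236068) = 2.236068
x_5 = g(2.236068) = 2.236068
x_6 = g(2.236068) = 2.236068
x_7 = g(2.236068) = 2.236068
x_8 = g(2.236068) = 2.236068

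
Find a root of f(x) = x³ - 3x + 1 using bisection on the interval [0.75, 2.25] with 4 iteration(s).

f(x) = x³ - 3x + 1
Initial interval: [0.75, 2.25]

Iteration 1:
  c_1 = (0.750000 + 2.250000)/2 = 1.500000
  f(c_1) = f(1.500000) = -0.125000
  f(a) × f(c) ≥ 0, new interval: [1.500000, 2.250000]
Iteration 2:
  c_2 = (1.500000 + 2.250000)/2 = 1.875000
  f(c_2) = f(1.875000) = 1.966797
  f(a) × f(c) < 0, new interval: [1.500000, 1.875000]
Iteration 3:
  c_3 = (1.500000 + 1.875000)/2 = 1.687500
  f(c_3) = f(1.687500) = 0.742920
  f(a) × f(c) < 0, new interval: [1.500000, 1.687500]
Iteration 4:
  c_4 = (1.500000 + 1.687500)/2 = 1.593750
  f(c_4) = f(1.593750) = 0.266937
  f(a) × f(c) < 0, new interval: [1.500000, 1.593750]

After 4 iteration(s), the approximation is c_4 = 1.593750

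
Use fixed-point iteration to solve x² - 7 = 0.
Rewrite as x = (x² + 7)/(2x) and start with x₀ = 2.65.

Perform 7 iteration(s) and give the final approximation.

Equation: x² - 7 = 0
Fixed-point form: x = (x² + 7)/(2x)
x₀ = 2.65

x_1 = g(2.650000) = 2.645755
x_2 = g(2.645755) = 2.645751
x_3 = g(2.645751) = 2.645751
x_4 = g(2.645751) = 2.645751
x_5 = g(2.645751) = 2.645751
x_6 = g(2.645751) = 2.645751
x_7 = g(2.645751) = 2.645751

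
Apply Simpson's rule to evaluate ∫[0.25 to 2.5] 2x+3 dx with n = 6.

f(x) = 2x+3
a = 0.25, b = 2.5, n = 6
h = (b - a)/n = 0.375000

Simpson's rule: (h/3)[f(x₀) + 4f(x₁) + 2f(x₂) + ... + f(xₙ)]

x_0 = 0.2500, f(x_0) = 3.500000, coefficient = 1
x_1 = 0.6250, f(x_1) = 4.250000, coefficient = 4
x_2 = 1.0000, f(x_2) = 5.000000, coefficient = 2
x_3 = 1.3750, f(x_3) = 5.750000, coefficient = 4
x_4 = 1.7500, f(x_4) = 6.500000, coefficient = 2
x_5 = 2.1250, f(x_5) = 7.250000, coefficient = 4
x_6 = 2.5000, f(x_6) = 8.000000, coefficient = 1

I ≈ (0.375000/3) × 103.500000 = 12.937500
Exact value: 12.937500
Error: 0.000000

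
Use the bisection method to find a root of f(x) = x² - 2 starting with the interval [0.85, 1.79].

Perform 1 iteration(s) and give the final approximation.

f(x) = x² - 2
Initial interval: [0.85, 1.79]

Iteration 1:
  c_1 = (0.850000 + 1.790000)/2 = 1.320000
  f(c_1) = f(1.320000) = -0.257600
  f(a) × f(c) ≥ 0, new interval: [1.320000, 1.790000]

After 1 iteration(s), the approximation is c_1 = 1.320000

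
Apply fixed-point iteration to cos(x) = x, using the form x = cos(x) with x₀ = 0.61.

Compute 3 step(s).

Equation: cos(x) = x
Fixed-point form: x = cos(x)
x₀ = 0.61

x_1 = g(0.610000) = 0.819648
x_2 = g(0.819648) = 0.682479
x_3 = g(0.682479) = 0.776012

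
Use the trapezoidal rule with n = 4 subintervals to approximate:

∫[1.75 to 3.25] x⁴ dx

f(x) = x⁴
a = 1.75, b = 3.25, n = 4
h = (b - a)/n = 0.375000

Trapezoidal rule: (h/2)[f(x₀) + 2f(x₁) + 2f(x₂) + ... + f(xₙ)]

x_0 = 1.7500, f(x_0) = 9.378906, coefficient = 1
x_1 = 2.1250, f(x_1) = 20.390869, coefficient = 2
x_2 = 2.5000, f(x_2) = 39.062500, coefficient = 2
x_3 = 2.8750, f(x_3) = 68.320557, coefficient = 2
x_4 = 3.2500, f(x_4) = 111.566406, coefficient = 1

I ≈ (0.375000/2) × 376.493164 = 70.592468
Exact value: 69.235547
Error: 1.356921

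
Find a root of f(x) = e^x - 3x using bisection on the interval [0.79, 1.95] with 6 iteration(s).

f(x) = e^x - 3x
Initial interval: [0.79, 1.95]

Iteration 1:
  c_1 = (0.790000 + 1.950000)/2 = 1.370000
  f(c_1) = f(1.370000) = -0.174649
  f(a) × f(c) ≥ 0, new interval: [1.370000, 1.950000]
Iteration 2:
  c_2 = (1.370000 + 1.950000)/2 = 1.660000
  f(c_2) = f(1.660000) = 0.279311
  f(a) × f(c) < 0, new interval: [1.370000, 1.660000]
Iteration 3:
  c_3 = (1.370000 + 1.660000)/2 = 1.515000
  f(c_3) = f(1.515000) = 0.004421
  f(a) × f(c) < 0, new interval: [1.370000, 1.515000]
Iteration 4:
  c_4 = (1.370000 + 1.515000)/2 = 1.442500
  f(c_4) = f(1.442500) = -0.096239
  f(a) × f(c) ≥ 0, new interval: [1.442500, 1.515000]
Iteration 5:
  c_5 = (1.442500 + 1.515000)/2 = 1.478750
  f(c_5) = f(1.478750) = -0.048792
  f(a) × f(c) ≥ 0, new interval: [1.478750, 1.515000]
Iteration 6:
  c_6 = (1.478750 + 1.515000)/2 = 1.496875
  f(c_6) = f(1.496875) = -0.022919
  f(a) × f(c) ≥ 0, new interval: [1.496875, 1.515000]

After 6 iteration(s), the approximation is c_6 = 1.496875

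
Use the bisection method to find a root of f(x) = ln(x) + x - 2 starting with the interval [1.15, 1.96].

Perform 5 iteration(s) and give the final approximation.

f(x) = ln(x) + x - 2
Initial interval: [1.15, 1.96]

Iteration 1:
  c_1 = (1.150000 + 1.960000)/2 = 1.555000
  f(c_1) = f(1.555000) = -0.003524
  f(a) × f(c) ≥ 0, new interval: [1.555000, 1.960000]
Iteration 2:
  c_2 = (1.555000 + 1.960000)/2 = 1.757500
  f(c_2) = f(1.757500) = 0.321392
  f(a) × f(c) < 0, new interval: [1.555000, 1.757500]
Iteration 3:
  c_3 = (1.555000 + 1.757500)/2 = 1.656250
  f(c_3) = f(1.656250) = 0.160806
  f(a) × f(c) < 0, new interval: [1.555000, 1.656250]
Iteration 4:
  c_4 = (1.555000 + 1.656250)/2 = 1.605625
  f(c_4) = f(1.605625) = 0.079138
  f(a) × f(c) < 0, new interval: [1.555000, 1.605625]
Iteration 5:
  c_5 = (1.555000 + 1.605625)/2 = 1.580312
  f(c_5) = f(1.580312) = 0.037935
  f(a) × f(c) < 0, new interval: [1.555000, 1.580312]

After 5 iteration(s), the approximation is c_5 = 1.580312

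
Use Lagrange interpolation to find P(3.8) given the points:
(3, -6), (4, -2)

Lagrange interpolation formula:
P(x) = Σ yᵢ × Lᵢ(x)
where Lᵢ(x) = Π_{j≠i} (x - xⱼ)/(xᵢ - xⱼ)

L_0(3.8) = (3.8 - 4)/(3 - 4) = 0.200000
L_1(3.8) = (3.8 - 3)/(4 - 3) = 0.800000

P(3.8) = (-6)×L_0(3.8) + (-2)×L_1(3.8)
P(3.8) = -2.800000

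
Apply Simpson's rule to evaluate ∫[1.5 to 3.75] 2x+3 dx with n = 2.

f(x) = 2x+3
a = 1.5, b = 3.75, n = 2
h = (b - a)/n = 1.125000

Simpson's rule: (h/3)[f(x₀) + 4f(x₁) + 2f(x₂) + ... + f(xₙ)]

x_0 = 1.5000, f(x_0) = 6.000000, coefficient = 1
x_1 = 2.6250, f(x_1) = 8.250000, coefficient = 4
x_2 = 3.7500, f(x_2) = 10.500000, coefficient = 1

I ≈ (1.125000/3) × 49.500000 = 18.562500
Exact value: 18.562500
Error: 0.000000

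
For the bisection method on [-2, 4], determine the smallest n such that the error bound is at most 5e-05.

We need (b-a)/2^n ≤ 5e-05
(4 - (-2))/2^n ≤ 5e-05
6/2^n ≤ 5e-05
2^n ≥ 120000
n ≥ log₂(120000) = 16.87
n ≥ 17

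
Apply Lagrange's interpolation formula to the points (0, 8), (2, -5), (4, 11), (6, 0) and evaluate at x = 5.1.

Lagrange interpolation formula:
P(x) = Σ yᵢ × Lᵢ(x)
where Lᵢ(x) = Π_{j≠i} (x - xⱼ)/(xᵢ - xⱼ)

L_0(5.1) = (5.1 - 2)/(0 - 2) × (5.1 - 4)/(0 - 4) × (5.1 - 6)/(0 - 6) = 0.063937
L_1(5.1) = (5.1 - 0)/(2 - 0) × (5.1 - 4)/(2 - 4) × (5.1 - 6)/(2 - 6) = -0.315562
L_2(5.1) = (5.1 - 0)/(4 - 0) × (5.1 - 2)/(4 - 2) × (5.1 - 6)/(4 - 6) = 0.889313
L_3(5.1) = (5.1 - 0)/(6 - 0) × (5.1 - 2)/(6 - 2) × (5.1 - 4)/(6 - 4) = 0.362312

P(5.1) = 8×L_0(5.1) + (-5)×L_1(5.1) + 11×L_2(5.1) + 0×L_3(5.1)
P(5.1) = 11.871750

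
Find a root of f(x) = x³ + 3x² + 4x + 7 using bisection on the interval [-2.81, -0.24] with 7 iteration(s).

f(x) = x³ + 3x² + 4x + 7
Initial interval: [-2.81, -0.24]

Iteration 1:
  c_1 = (-2.810000 + (-0.240000))/2 = -1.525000
  f(c_1) = f(-1.525000) = 4.330297
  f(a) × f(c) < 0, new interval: [-2.810000, -1.525000]
Iteration 2:
  c_2 = (-2.810000 + (-1.525000))/2 = -2.167500
  f(c_2) = f(-2.167500) = 2.241132
  f(a) × f(c) < 0, new interval: [-2.810000, -2.167500]
Iteration 3:
  c_3 = (-2.810000 + (-2.167500))/2 = -2.488750
  f(c_3) = f(-2.488750) = 0.211619
  f(a) × f(c) < 0, new interval: [-2.810000, -2.488750]
Iteration 4:
  c_4 = (-2.810000 + (-2.488750))/2 = -2.649375
  f(c_4) = f(-2.649375) = -1.136397
  f(a) × f(c) ≥ 0, new interval: [-2.649375, -2.488750]
Iteration 5:
  c_5 = (-2.649375 + (-2.488750))/2 = -2.569063
  f(c_5) = f(-2.569063) = -0.432027
  f(a) × f(c) ≥ 0, new interval: [-2.569063, -2.488750]
Iteration 6:
  c_6 = (-2.569063 + (-2.488750))/2 = -2.528906
  f(c_6) = f(-2.528906) = -0.102808
  f(a) × f(c) ≥ 0, new interval: [-2.528906, -2.488750]
Iteration 7:
  c_7 = (-2.528906 + (-2.488750))/2 = -2.508828
  f(c_7) = f(-2.508828) = 0.056231
  f(a) × f(c) < 0, new interval: [-2.528906, -2.508828]

After 7 iteration(s), the approximation is c_7 = -2.508828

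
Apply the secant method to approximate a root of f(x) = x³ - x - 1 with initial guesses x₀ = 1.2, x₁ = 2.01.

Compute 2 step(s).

f(x) = x³ - x - 1
x₀ = 1.2, x₁ = 2.01

Secant formula: x_{n+1} = x_n - f(x_n)(x_n - x_{n-1})/(f(x_n) - f(x_{n-1}))

Iteration 1:
  f(1.200000) = -0.472000
  f(2.010000) = 5.110601
  x_2 = 2.010000 - 5.110601×(2.010000 - 1.200000)/(5.110601 - (-0.472000))
       = 1.268484
Iteration 2:
  f(2.010000) = 5.110601
  f(1.268484) = -0.227427
  x_3 = 1.268484 - (-0.227427)×(1.268484 - 2.010000)/(-0.227427 - 5.110601)
       = 1.300077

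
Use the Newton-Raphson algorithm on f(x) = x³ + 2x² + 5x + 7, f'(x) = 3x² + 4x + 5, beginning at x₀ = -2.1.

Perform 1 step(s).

f(x) = x³ + 2x² + 5x + 7
f'(x) = 3x² + 4x + 5
x₀ = -2.1

Newton-Raphson formula: x_{n+1} = x_n - f(x_n)/f'(x_n)

Iteration 1:
  f(-2.100000) = -3.941000
  f'(-2.100000) = 9.830000
  x_1 = -2.100000 - (-3.941000)/9.830000 = -1.699084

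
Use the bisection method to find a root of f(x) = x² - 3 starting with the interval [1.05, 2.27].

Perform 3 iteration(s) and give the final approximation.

f(x) = x² - 3
Initial interval: [1.05, 2.27]

Iteration 1:
  c_1 = (1.050000 + 2.270000)/2 = 1.660000
  f(c_1) = f(1.660000) = -0.244400
  f(a) × f(c) ≥ 0, new interval: [1.660000, 2.270000]
Iteration 2:
  c_2 = (1.660000 + 2.270000)/2 = 1.965000
  f(c_2) = f(1.965000) = 0.861225
  f(a) × f(c) < 0, new interval: [1.660000, 1.965000]
Iteration 3:
  c_3 = (1.660000 + 1.965000)/2 = 1.812500
  f(c_3) = f(1.812500) = 0.285156
  f(a) × f(c) < 0, new interval: [1.660000, 1.812500]

After 3 iteration(s), the approximation is c_3 = 1.812500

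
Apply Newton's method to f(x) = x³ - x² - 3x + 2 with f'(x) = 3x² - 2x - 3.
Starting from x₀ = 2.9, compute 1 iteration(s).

f(x) = x³ - x² - 3x + 2
f'(x) = 3x² - 2x - 3
x₀ = 2.9

Newton-Raphson formula: x_{n+1} = x_n - f(x_n)/f'(x_n)

Iteration 1:
  f(2.900000) = 9.279000
  f'(2.900000) = 16.430000
  x_1 = 2.900000 - 9.279000/16.430000 = 2.335240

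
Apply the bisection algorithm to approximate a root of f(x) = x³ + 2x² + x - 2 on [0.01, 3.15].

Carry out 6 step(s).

f(x) = x³ + 2x² + x - 2
Initial interval: [0.01, 3.15]

Iteration 1:
  c_1 = (0.010000 + 3.150000)/2 = 1.580000
  f(c_1) = f(1.580000) = 8.517112
  f(a) × f(c) < 0, new interval: [0.010000, 1.580000]
Iteration 2:
  c_2 = (0.010000 + 1.580000)/2 = 0.795000
  f(c_2) = f(0.795000) = 0.561510
  f(a) × f(c) < 0, new interval: [0.010000, 0.795000]
Iteration 3:
  c_3 = (0.010000 + 0.795000)/2 = 0.402500
  f(c_3) = f(0.402500) = -1.208280
  f(a) × f(c) ≥ 0, new interval: [0.402500, 0.795000]
Iteration 4:
  c_4 = (0.402500 + 0.795000)/2 = 0.598750
  f(c_4) = f(0.598750) = -0.469594
  f(a) × f(c) ≥ 0, new interval: [0.598750, 0.795000]
Iteration 5:
  c_5 = (0.598750 + 0.795000)/2 = 0.696875
  f(c_5) = f(0.696875) = 0.006571
  f(a) × f(c) < 0, new interval: [0.598750, 0.696875]
Iteration 6:
  c_6 = (0.598750 + 0.696875)/2 = 0.647812
  f(c_6) = f(0.647812) = -0.241004
  f(a) × f(c) ≥ 0, new interval: [0.647812, 0.696875]

After 6 iteration(s), the approximation is c_6 = 0.647812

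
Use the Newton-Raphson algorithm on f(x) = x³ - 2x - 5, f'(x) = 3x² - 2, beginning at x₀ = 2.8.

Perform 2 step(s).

f(x) = x³ - 2x - 5
f'(x) = 3x² - 2
x₀ = 2.8

Newton-Raphson formula: x_{n+1} = x_n - f(x_n)/f'(x_n)

Iteration 1:
  f(2.800000) = 11.352000
  f'(2.800000) = 21.520000
  x_1 = 2.800000 - 11.352000/21.520000 = 2.272491
Iteration 2:
  f(2.272491) = 2.190647
  f'(2.272491) = 13.492642
  x_2 = 2.272491 - 2.190647/13.492642 = 2.110132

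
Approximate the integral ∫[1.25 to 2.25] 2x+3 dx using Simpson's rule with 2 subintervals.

f(x) = 2x+3
a = 1.25, b = 2.25, n = 2
h = (b - a)/n = 0.500000

Simpson's rule: (h/3)[f(x₀) + 4f(x₁) + 2f(x₂) + ... + f(xₙ)]

x_0 = 1.2500, f(x_0) = 5.500000, coefficient = 1
x_1 = 1.7500, f(x_1) = 6.500000, coefficient = 4
x_2 = 2.2500, f(x_2) = 7.500000, coefficient = 1

I ≈ (0.500000/3) × 39.000000 = 6.500000
Exact value: 6.500000
Error: 0.000000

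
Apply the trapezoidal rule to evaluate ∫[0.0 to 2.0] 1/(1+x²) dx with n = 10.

f(x) = 1/(1+x²)
a = 0.0, b = 2.0, n = 10
h = (b - a)/n = 0.200000

Trapezoidal rule: (h/2)[f(x₀) + 2f(x₁) + 2f(x₂) + ... + f(xₙ)]

x_0 = 0.0000, f(x_0) = 1.000000, coefficient = 1
x_1 = 0.2000, f(x_1) = 0.961538, coefficient = 2
x_2 = 0.4000, f(x_2) = 0.862069, coefficient = 2
x_3 = 0.6000, f(x_3) = 0.735294, coefficient = 2
x_4 = 0.8000, f(x_4) = 0.609756, coefficient = 2
x_5 = 1.0000, f(x_5) = 0.500000, coefficient = 2
x_6 = 1.2000, f(x_6) = 0.409836, coefficient = 2
x_7 = 1.4000, f(x_7) = 0.337838, coefficient = 2
x_8 = 1.6000, f(x_8) = 0.280899, coefficient = 2
x_9 = 1.8000, f(x_9) = 0.235849, coefficient = 2
x_10 = 2.0000, f(x_10) = 0.200000, coefficient = 1

I ≈ (0.200000/2) × 11.066159 = 1.106616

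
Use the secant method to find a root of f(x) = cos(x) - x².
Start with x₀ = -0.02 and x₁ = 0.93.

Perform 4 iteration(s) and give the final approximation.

f(x) = cos(x) - x²
x₀ = -0.02, x₁ = 0.93

Secant formula: x_{n+1} = x_n - f(x_n)(x_n - x_{n-1})/(f(x_n) - f(x_{n-1}))

Iteration 1:
  f(-0.020000) = 0.999400
  f(0.930000) = -0.267066
  x_2 = 0.930000 - (-0.267066)×(0.930000 - (-0.020000))/(-0.267066 - 0.999400)
       = 0.729669
Iteration 2:
  f(0.930000) = -0.267066
  f(0.729669) = 0.212979
  x_3 = 0.729669 - 0.212979×(0.729669 - 0.930000)/(0.212979 - (-0.267066))
       = 0.818549
Iteration 3:
  f(0.729669) = 0.212979
  f(0.818549) = 0.013260
  x_4 = 0.818549 - 0.013260×(0.818549 - 0.729669)/(0.013260 - 0.212979)
       = 0.824450
Iteration 4:
  f(0.818549) = 0.013260
  f(0.824450) = -0.000756
  x_5 = 0.824450 - (-0.000756)×(0.824450 - 0.818549)/(-0.000756 - 0.013260)
       = 0.824131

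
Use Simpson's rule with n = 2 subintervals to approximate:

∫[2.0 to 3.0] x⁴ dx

f(x) = x⁴
a = 2.0, b = 3.0, n = 2
h = (b - a)/n = 0.500000

Simpson's rule: (h/3)[f(x₀) + 4f(x₁) + 2f(x₂) + ... + f(xₙ)]

x_0 = 2.0000, f(x_0) = 16.000000, coefficient = 1
x_1 = 2.5000, f(x_1) = 39.062500, coefficient = 4
x_2 = 3.0000, f(x_2) = 81.000000, coefficient = 1

I ≈ (0.500000/3) × 253.250000 = 42.208333
Exact value: 42.200000
Error: 0.008333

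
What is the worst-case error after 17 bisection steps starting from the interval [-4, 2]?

Bisection error bound: |error| ≤ (b-a)/2^n
|error| ≤ (2 - (-4))/2^17 = 6/2^17
|error| ≤ 0.0000457764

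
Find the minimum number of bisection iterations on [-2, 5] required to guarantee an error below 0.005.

We need (b-a)/2^n ≤ 0.005
(5 - (-2))/2^n ≤ 0.005
7/2^n ≤ 0.005
2^n ≥ 1400
n ≥ log₂(1400) = 10.45
n ≥ 11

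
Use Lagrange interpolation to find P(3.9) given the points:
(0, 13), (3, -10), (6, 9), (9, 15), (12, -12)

Lagrange interpolation formula:
P(x) = Σ yᵢ × Lᵢ(x)
where Lᵢ(x) = Π_{j≠i} (x - xⱼ)/(xᵢ - xⱼ)

L_0(3.9) = (3.9 - 3)/(0 - 3) × (3.9 - 6)/(0 - 6) × (3.9 - 9)/(0 - 9) × (3.9 - 12)/(0 - 12) = -0.040162
L_1(3.9) = (3.9 - 0)/(3 - 0) × (3.9 - 6)/(3 - 6) × (3.9 - 9)/(3 - 9) × (3.9 - 12)/(3 - 12) = 0.696150
L_2(3.9) = (3.9 - 0)/(6 - 0) × (3.9 - 3)/(6 - 3) × (3.9 - 9)/(6 - 9) × (3.9 - 12)/(6 - 12) = 0.447525
L_3(3.9) = (3.9 - 0)/(9 - 0) × (3.9 - 3)/(9 - 3) × (3.9 - 6)/(9 - 6) × (3.9 - 12)/(9 - 12) = -0.122850
L_4(3.9) = (3.9 - 0)/(12 - 0) × (3.9 - 3)/(12 - 3) × (3.9 - 6)/(12 - 6) × (3.9 - 9)/(12 - 9) = 0.019338

P(3.9) = 13×L_0(3.9) + (-10)×L_1(3.9) + 9×L_2(3.9) + 15×L_3(3.9) + (-12)×L_4(3.9)
P(3.9) = -5.530688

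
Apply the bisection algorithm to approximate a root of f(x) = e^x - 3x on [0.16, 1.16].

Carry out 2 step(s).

f(x) = e^x - 3x
Initial interval: [0.16, 1.16]

Iteration 1:
  c_1 = (0.160000 + 1.160000)/2 = 0.660000
  f(c_1) = f(0.660000) = -0.045208
  f(a) × f(c) < 0, new interval: [0.160000, 0.660000]
Iteration 2:
  c_2 = (0.160000 + 0.660000)/2 = 0.410000
  f(c_2) = f(0.410000) = 0.276818
  f(a) × f(c) ≥ 0, new interval: [0.410000, 0.660000]

After 2 iteration(s), the approximation is c_2 = 0.410000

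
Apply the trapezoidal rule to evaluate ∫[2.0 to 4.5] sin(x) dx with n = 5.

f(x) = sin(x)
a = 2.0, b = 4.5, n = 5
h = (b - a)/n = 0.500000

Trapezoidal rule: (h/2)[f(x₀) + 2f(x₁) + 2f(x₂) + ... + f(xₙ)]

x_0 = 2.0000, f(x_0) = 0.909297, coefficient = 1
x_1 = 2.5000, f(x_1) = 0.598472, coefficient = 2
x_2 = 3.0000, f(x_2) = 0.141120, coefficient = 2
x_3 = 3.5000, f(x_3) = -0.350783, coefficient = 2
x_4 = 4.0000, f(x_4) = -0.756802, coefficient = 2
x_5 = 4.5000, f(x_5) = -0.977530, coefficient = 1

I ≈ (0.500000/2) × -0.804220 = -0.201055
Exact value: -0.205351
Error: 0.004296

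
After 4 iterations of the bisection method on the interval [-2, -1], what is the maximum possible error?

Bisection error bound: |error| ≤ (b-a)/2^n
|error| ≤ (-1 - (-2))/2^4 = 1/2^4
|error| ≤ 0.0625000000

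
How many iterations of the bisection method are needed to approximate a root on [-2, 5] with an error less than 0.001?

We need (b-a)/2^n ≤ 0.001
(5 - (-2))/2^n ≤ 0.001
7/2^n ≤ 0.001
2^n ≥ 7000
n ≥ log₂(7000) = 12.77
n ≥ 13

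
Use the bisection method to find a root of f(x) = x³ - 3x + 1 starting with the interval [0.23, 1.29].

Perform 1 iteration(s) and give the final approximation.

f(x) = x³ - 3x + 1
Initial interval: [0.23, 1.29]

Iteration 1:
  c_1 = (0.230000 + 1.290000)/2 = 0.760000
  f(c_1) = f(0.760000) = -0.841024
  f(a) × f(c) < 0, new interval: [0.230000, 0.760000]

After 1 iteration(s), the approximation is c_1 = 0.760000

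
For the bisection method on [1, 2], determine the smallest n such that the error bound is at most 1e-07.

We need (b-a)/2^n ≤ 1e-07
(2 - 1)/2^n ≤ 1e-07
1/2^n ≤ 1e-07
2^n ≥ 10000000
n ≥ log₂(10000000) = 23.25
n ≥ 24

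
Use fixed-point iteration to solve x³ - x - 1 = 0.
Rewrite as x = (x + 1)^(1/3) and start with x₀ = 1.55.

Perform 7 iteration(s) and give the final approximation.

Equation: x³ - x - 1 = 0
Fixed-point form: x = (x + 1)^(1/3)
x₀ = 1.55

x_1 = g(1.550000) = 1.366197
x_2 = g(1.366197) = 1.332550
x_3 = g(1.332550) = 1.326204
x_4 = g(1.326204) = 1.325000
x_5 = g(1.325000) = 1.324772
x_6 = g(1.324772) = 1.324728
x_7 = g(1.324728) = 1.324720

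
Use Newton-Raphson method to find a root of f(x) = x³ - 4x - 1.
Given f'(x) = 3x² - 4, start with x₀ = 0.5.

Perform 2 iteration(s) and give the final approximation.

f(x) = x³ - 4x - 1
f'(x) = 3x² - 4
x₀ = 0.5

Newton-Raphson formula: x_{n+1} = x_n - f(x_n)/f'(x_n)

Iteration 1:
  f(0.500000) = -2.875000
  f'(0.500000) = -3.250000
  x_1 = 0.500000 - (-2.875000)/(-3.250000) = -0.384615
Iteration 2:
  f(-0.384615) = 0.481566
  f'(-0.384615) = -3.556213
  x_2 = -0.384615 - 0.481566/(-3.556213) = -0.249200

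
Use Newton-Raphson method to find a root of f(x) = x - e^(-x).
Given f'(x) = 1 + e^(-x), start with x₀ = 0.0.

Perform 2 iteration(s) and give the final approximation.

f(x) = x - e^(-x)
f'(x) = 1 + e^(-x)
x₀ = 0.0

Newton-Raphson formula: x_{n+1} = x_n - f(x_n)/f'(x_n)

Iteration 1:
  f(0.000000) = -1.000000
  f'(0.000000) = 2.000000
  x_1 = 0.000000 - (-1.000000)/2.000000 = 0.500000
Iteration 2:
  f(0.500000) = -0.106531
  f'(0.500000) = 1.606531
  x_2 = 0.500000 - (-0.106531)/1.606531 = 0.566311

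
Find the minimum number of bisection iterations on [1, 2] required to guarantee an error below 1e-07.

We need (b-a)/2^n ≤ 1e-07
(2 - 1)/2^n ≤ 1e-07
1/2^n ≤ 1e-07
2^n ≥ 10000000
n ≥ log₂(10000000) = 23.25
n ≥ 24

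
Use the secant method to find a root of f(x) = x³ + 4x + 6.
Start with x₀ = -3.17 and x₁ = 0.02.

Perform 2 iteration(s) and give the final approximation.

f(x) = x³ + 4x + 6
x₀ = -3.17, x₁ = 0.02

Secant formula: x_{n+1} = x_n - f(x_n)(x_n - x_{n-1})/(f(x_n) - f(x_{n-1}))

Iteration 1:
  f(-3.170000) = -38.535013
  f(0.020000) = 6.080008
  x_2 = 0.020000 - 6.080008×(0.020000 - (-3.170000))/(6.080008 - (-38.535013))
       = -0.414724
Iteration 2:
  f(0.020000) = 6.080008
  f(-0.414724) = 4.269773
  x_3 = -0.414724 - 4.269773×(-0.414724 - 0.020000)/(4.269773 - 6.080008)
       = -1.440101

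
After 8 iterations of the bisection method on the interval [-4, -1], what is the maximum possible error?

Bisection error bound: |error| ≤ (b-a)/2^n
|error| ≤ (-1 - (-4))/2^8 = 3/2^8
|error| ≤ 0.0117187500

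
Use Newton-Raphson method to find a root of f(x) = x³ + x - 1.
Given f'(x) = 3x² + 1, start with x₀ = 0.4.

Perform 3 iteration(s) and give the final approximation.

f(x) = x³ + x - 1
f'(x) = 3x² + 1
x₀ = 0.4

Newton-Raphson formula: x_{n+1} = x_n - f(x_n)/f'(x_n)

Iteration 1:
  f(0.400000) = -0.536000
  f'(0.400000) = 1.480000
  x_1 = 0.400000 - (-0.536000)/1.480000 = 0.762162
Iteration 2:
  f(0.762162) = 0.204895
  f'(0.762162) = 2.742673
  x_2 = 0.762162 - 0.204895/2.742673 = 0.687456
Iteration 3:
  f(0.687456) = 0.012344
  f'(0.687456) = 2.417786
  x_3 = 0.687456 - 0.012344/2.417786 = 0.682350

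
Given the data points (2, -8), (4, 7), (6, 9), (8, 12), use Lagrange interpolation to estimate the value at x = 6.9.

Lagrange interpolation formula:
P(x) = Σ yᵢ × Lᵢ(x)
where Lᵢ(x) = Π_{j≠i} (x - xⱼ)/(xᵢ - xⱼ)

L_0(6.9) = (6.9 - 4)/(2 - 4) × (6.9 - 6)/(2 - 6) × (6.9 - 8)/(2 - 8) = 0.059813
L_1(6.9) = (6.9 - 2)/(4 - 2) × (6.9 - 6)/(4 - 6) × (6.9 - 8)/(4 - 8) = -0.303188
L_2(6.9) = (6.9 - 2)/(6 - 2) × (6.9 - 4)/(6 - 4) × (6.9 - 8)/(6 - 8) = 0.976937
L_3(6.9) = (6.9 - 2)/(8 - 2) × (6.9 - 4)/(8 - 4) × (6.9 - 6)/(8 - 6) = 0.266438

P(6.9) = (-8)×L_0(6.9) + 7×L_1(6.9) + 9×L_2(6.9) + 12×L_3(6.9)
P(6.9) = 9.388875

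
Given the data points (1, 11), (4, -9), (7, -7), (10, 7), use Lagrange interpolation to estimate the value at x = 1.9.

Lagrange interpolation formula:
P(x) = Σ yᵢ × Lᵢ(x)
where Lᵢ(x) = Π_{j≠i} (x - xⱼ)/(xᵢ - xⱼ)

L_0(1.9) = (1.9 - 4)/(1 - 4) × (1.9 - 7)/(1 - 7) × (1.9 - 10)/(1 - 10) = 0.535500
L_1(1.9) = (1.9 - 1)/(4 - 1) × (1.9 - 7)/(4 - 7) × (1.9 - 10)/(4 - 10) = 0.688500
L_2(1.9) = (1.9 - 1)/(7 - 1) × (1.9 - 4)/(7 - 4) × (1.9 - 10)/(7 - 10) = -0.283500
L_3(1.9) = (1.9 - 1)/(10 - 1) × (1.9 - 4)/(10 - 4) × (1.9 - 7)/(10 - 7) = 0.059500

P(1.9) = 11×L_0(1.9) + (-9)×L_1(1.9) + (-7)×L_2(1.9) + 7×L_3(1.9)
P(1.9) = 2.095000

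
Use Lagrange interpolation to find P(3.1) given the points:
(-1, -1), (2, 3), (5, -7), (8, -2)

Lagrange interpolation formula:
P(x) = Σ yᵢ × Lᵢ(x)
where Lᵢ(x) = Π_{j≠i} (x - xⱼ)/(xᵢ - xⱼ)

L_0(3.1) = (3.1 - 2)/(-1 - 2) × (3.1 - 5)/(-1 - 5) × (3.1 - 8)/(-1 - 8) = -0.063216
L_1(3.1) = (3.1 - (-1))/(2 - (-1)) × (3.1 - 5)/(2 - 5) × (3.1 - 8)/(2 - 8) = 0.706870
L_2(3.1) = (3.1 - (-1))/(5 - (-1)) × (3.1 - 2)/(5 - 2) × (3.1 - 8)/(5 - 8) = 0.409241
L_3(3.1) = (3.1 - (-1))/(8 - (-1)) × (3.1 - 2)/(8 - 2) × (3.1 - 5)/(8 - 5) = -0.052895

P(3.1) = (-1)×L_0(3.1) + 3×L_1(3.1) + (-7)×L_2(3.1) + (-2)×L_3(3.1)
P(3.1) = -0.575068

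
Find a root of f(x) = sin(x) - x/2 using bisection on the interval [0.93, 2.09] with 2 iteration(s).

f(x) = sin(x) - x/2
Initial interval: [0.93, 2.09]

Iteration 1:
  c_1 = (0.930000 + 2.090000)/2 = 1.510000
  f(c_1) = f(1.510000) = 0.243152
  f(a) × f(c) ≥ 0, new interval: [1.510000, 2.090000]
Iteration 2:
  c_2 = (1.510000 + 2.090000)/2 = 1.800000
  f(c_2) = f(1.800000) = 0.073848
  f(a) × f(c) ≥ 0, new interval: [1.800000, 2.090000]

After 2 iteration(s), the approximation is c_2 = 1.800000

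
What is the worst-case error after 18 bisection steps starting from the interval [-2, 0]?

Bisection error bound: |error| ≤ (b-a)/2^n
|error| ≤ (0 - (-2))/2^18 = 2/2^18
|error| ≤ 0.0000076294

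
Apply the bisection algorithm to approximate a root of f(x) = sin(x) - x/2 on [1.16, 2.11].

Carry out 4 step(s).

f(x) = sin(x) - x/2
Initial interval: [1.16, 2.11]

Iteration 1:
  c_1 = (1.160000 + 2.110000)/2 = 1.635000
  f(c_1) = f(1.635000) = 0.180440
  f(a) × f(c) ≥ 0, new interval: [1.635000, 2.110000]
Iteration 2:
  c_2 = (1.635000 + 2.110000)/2 = 1.872500
  f(c_2) = f(1.872500) = 0.018582
  f(a) × f(c) ≥ 0, new interval: [1.872500, 2.110000]
Iteration 3:
  c_3 = (1.872500 + 2.110000)/2 = 1.991250
  f(c_3) = f(1.991250) = -0.082721
  f(a) × f(c) < 0, new interval: [1.872500, 1.991250]
Iteration 4:
  c_4 = (1.872500 + 1.991250)/2 = 1.931875
  f(c_4) = f(1.931875) = -0.030421
  f(a) × f(c) < 0, new interval: [1.872500, 1.931875]

After 4 iteration(s), the approximation is c_4 = 1.931875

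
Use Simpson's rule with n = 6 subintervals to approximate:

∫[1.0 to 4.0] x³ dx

f(x) = x³
a = 1.0, b = 4.0, n = 6
h = (b - a)/n = 0.500000

Simpson's rule: (h/3)[f(x₀) + 4f(x₁) + 2f(x₂) + ... + f(xₙ)]

x_0 = 1.0000, f(x_0) = 1.000000, coefficient = 1
x_1 = 1.5000, f(x_1) = 3.375000, coefficient = 4
x_2 = 2.0000, f(x_2) = 8.000000, coefficient = 2
x_3 = 2.5000, f(x_3) = 15.625000, coefficient = 4
x_4 = 3.0000, f(x_4) = 27.000000, coefficient = 2
x_5 = 3.5000, f(x_5) = 42.875000, coefficient = 4
x_6 = 4.0000, f(x_6) = 64.000000, coefficient = 1

I ≈ (0.500000/3) × 382.500000 = 63.750000
Exact value: 63.750000
Error: 0.000000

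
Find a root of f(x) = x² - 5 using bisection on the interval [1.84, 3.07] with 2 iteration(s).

f(x) = x² - 5
Initial interval: [1.84, 3.07]

Iteration 1:
  c_1 = (1.840000 + 3.070000)/2 = 2.455000
  f(c_1) = f(2.455000) = 1.027025
  f(a) × f(c) < 0, new interval: [1.840000, 2.455000]
Iteration 2:
  c_2 = (1.840000 + 2.455000)/2 = 2.147500
  f(c_2) = f(2.147500) = -0.388244
  f(a) × f(c) ≥ 0, new interval: [2.147500, 2.455000]

After 2 iteration(s), the approximation is c_2 = 2.147500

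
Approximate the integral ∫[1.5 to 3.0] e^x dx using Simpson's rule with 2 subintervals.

f(x) = e^x
a = 1.5, b = 3.0, n = 2
h = (b - a)/n = 0.750000

Simpson's rule: (h/3)[f(x₀) + 4f(x₁) + 2f(x₂) + ... + f(xₙ)]

x_0 = 1.5000, f(x_0) = 4.481689, coefficient = 1
x_1 = 2.2500, f(x_1) = 9.487736, coefficient = 4
x_2 = 3.0000, f(x_2) = 20.085537, coefficient = 1

I ≈ (0.750000/3) × 62.518169 = 15.629542
Exact value: 15.603848
Error: 0.025694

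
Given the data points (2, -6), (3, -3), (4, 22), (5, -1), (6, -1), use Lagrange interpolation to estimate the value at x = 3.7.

Lagrange interpolation formula:
P(x) = Σ yᵢ × Lᵢ(x)
where Lᵢ(x) = Π_{j≠i} (x - xⱼ)/(xᵢ - xⱼ)

L_0(3.7) = (3.7 - 3)/(2 - 3) × (3.7 - 4)/(2 - 4) × (3.7 - 5)/(2 - 5) × (3.7 - 6)/(2 - 6) = -0.026162
L_1(3.7) = (3.7 - 2)/(3 - 2) × (3.7 - 4)/(3 - 4) × (3.7 - 5)/(3 - 5) × (3.7 - 6)/(3 - 6) = 0.254150
L_2(3.7) = (3.7 - 2)/(4 - 2) × (3.7 - 3)/(4 - 3) × (3.7 - 5)/(4 - 5) × (3.7 - 6)/(4 - 6) = 0.889525
L_3(3.7) = (3.7 - 2)/(5 - 2) × (3.7 - 3)/(5 - 3) × (3.7 - 4)/(5 - 4) × (3.7 - 6)/(5 - 6) = -0.136850
L_4(3.7) = (3.7 - 2)/(6 - 2) × (3.7 - 3)/(6 - 3) × (3.7 - 4)/(6 - 4) × (3.7 - 5)/(6 - 5) = 0.019337

P(3.7) = (-6)×L_0(3.7) + (-3)×L_1(3.7) + 22×L_2(3.7) + (-1)×L_3(3.7) + (-1)×L_4(3.7)
P(3.7) = 19.081588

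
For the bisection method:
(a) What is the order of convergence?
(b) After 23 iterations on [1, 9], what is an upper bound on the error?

(a) Bisection has linear (order 1) convergence; the error is halved each step.

(b) Error bound = (b-a)/2^n = (9 - 1)/2^{23}
    = 8/2^{23}

(a) 1 (linear); (b) error ≤ 9.54e-07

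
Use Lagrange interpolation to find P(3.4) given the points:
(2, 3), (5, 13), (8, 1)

Lagrange interpolation formula:
P(x) = Σ yᵢ × Lᵢ(x)
where Lᵢ(x) = Π_{j≠i} (x - xⱼ)/(xᵢ - xⱼ)

L_0(3.4) = (3.4 - 5)/(2 - 5) × (3.4 - 8)/(2 - 8) = 0.408889
L_1(3.4) = (3.4 - 2)/(5 - 2) × (3.4 - 8)/(5 - 8) = 0.715556
L_2(3.4) = (3.4 - 2)/(8 - 2) × (3.4 - 5)/(8 - 5) = -0.124444

P(3.4) = 3×L_0(3.4) + 13×L_1(3.4) + 1×L_2(3.4)
P(3.4) = 10.404444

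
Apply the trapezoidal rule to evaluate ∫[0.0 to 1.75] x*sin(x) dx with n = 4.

f(x) = x*sin(x)
a = 0.0, b = 1.75, n = 4
h = (b - a)/n = 0.437500

Trapezoidal rule: (h/2)[f(x₀) + 2f(x₁) + 2f(x₂) + ... + f(xₙ)]

x_0 = 0.0000, f(x_0) = 0.000000, coefficient = 1
x_1 = 0.4375, f(x_1) = 0.185358, coefficient = 2
x_2 = 0.8750, f(x_2) = 0.671601, coefficient = 2
x_3 = 1.3125, f(x_3) = 1.268960, coefficient = 2
x_4 = 1.7500, f(x_4) = 1.721975, coefficient = 1

I ≈ (0.437500/2) × 5.973813 = 1.306772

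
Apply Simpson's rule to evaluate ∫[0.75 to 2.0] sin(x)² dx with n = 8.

f(x) = sin(x)²
a = 0.75, b = 2.0, n = 8
h = (b - a)/n = 0.156250

Simpson's rule: (h/3)[f(x₀) + 4f(x₁) + 2f(x₂) + ... + f(xₙ)]

x_0 = 0.7500, f(x_0) = 0.464631, coefficient = 1
x_1 = 0.9062, f(x_1) = 0.619679, coefficient = 4
x_2 = 1.0625, f(x_2) = 0.763133, coefficient = 2
x_3 = 1.2188, f(x_3) = 0.881100, coefficient = 4
x_4 = 1.3750, f(x_4) = 0.962151, coefficient = 2
x_5 = 1.5312, f(x_5) = 0.998437, coefficient = 4
x_6 = 1.6875, f(x_6) = 0.986442, coefficient = 2
x_7 = 1.8438, f(x_7) = 0.927328, coefficient = 4
x_8 = 2.0000, f(x_8) = 0.826822, coefficient = 1

I ≈ (0.156250/3) × 20.421079 = 1.063598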